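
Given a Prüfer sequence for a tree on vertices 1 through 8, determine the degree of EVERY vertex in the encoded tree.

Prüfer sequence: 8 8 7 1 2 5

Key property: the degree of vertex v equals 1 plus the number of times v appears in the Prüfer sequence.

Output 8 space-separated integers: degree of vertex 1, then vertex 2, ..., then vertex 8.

p_1 = 8: count[8] becomes 1
p_2 = 8: count[8] becomes 2
p_3 = 7: count[7] becomes 1
p_4 = 1: count[1] becomes 1
p_5 = 2: count[2] becomes 1
p_6 = 5: count[5] becomes 1
Degrees (1 + count): deg[1]=1+1=2, deg[2]=1+1=2, deg[3]=1+0=1, deg[4]=1+0=1, deg[5]=1+1=2, deg[6]=1+0=1, deg[7]=1+1=2, deg[8]=1+2=3

Answer: 2 2 1 1 2 1 2 3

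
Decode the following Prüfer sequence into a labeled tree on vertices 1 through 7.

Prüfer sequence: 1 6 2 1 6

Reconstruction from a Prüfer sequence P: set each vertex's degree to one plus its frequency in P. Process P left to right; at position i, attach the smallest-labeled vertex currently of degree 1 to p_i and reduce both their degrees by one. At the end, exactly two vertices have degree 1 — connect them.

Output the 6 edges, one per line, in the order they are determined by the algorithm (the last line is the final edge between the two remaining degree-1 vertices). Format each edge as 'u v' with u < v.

Initial degrees: {1:3, 2:2, 3:1, 4:1, 5:1, 6:3, 7:1}
Step 1: smallest deg-1 vertex = 3, p_1 = 1. Add edge {1,3}. Now deg[3]=0, deg[1]=2.
Step 2: smallest deg-1 vertex = 4, p_2 = 6. Add edge {4,6}. Now deg[4]=0, deg[6]=2.
Step 3: smallest deg-1 vertex = 5, p_3 = 2. Add edge {2,5}. Now deg[5]=0, deg[2]=1.
Step 4: smallest deg-1 vertex = 2, p_4 = 1. Add edge {1,2}. Now deg[2]=0, deg[1]=1.
Step 5: smallest deg-1 vertex = 1, p_5 = 6. Add edge {1,6}. Now deg[1]=0, deg[6]=1.
Final: two remaining deg-1 vertices are 6, 7. Add edge {6,7}.

Answer: 1 3
4 6
2 5
1 2
1 6
6 7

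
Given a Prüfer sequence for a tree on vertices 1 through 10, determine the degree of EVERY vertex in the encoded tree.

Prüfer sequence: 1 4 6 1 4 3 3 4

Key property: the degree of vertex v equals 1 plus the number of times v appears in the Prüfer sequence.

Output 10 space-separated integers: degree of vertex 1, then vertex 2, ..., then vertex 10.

p_1 = 1: count[1] becomes 1
p_2 = 4: count[4] becomes 1
p_3 = 6: count[6] becomes 1
p_4 = 1: count[1] becomes 2
p_5 = 4: count[4] becomes 2
p_6 = 3: count[3] becomes 1
p_7 = 3: count[3] becomes 2
p_8 = 4: count[4] becomes 3
Degrees (1 + count): deg[1]=1+2=3, deg[2]=1+0=1, deg[3]=1+2=3, deg[4]=1+3=4, deg[5]=1+0=1, deg[6]=1+1=2, deg[7]=1+0=1, deg[8]=1+0=1, deg[9]=1+0=1, deg[10]=1+0=1

Answer: 3 1 3 4 1 2 1 1 1 1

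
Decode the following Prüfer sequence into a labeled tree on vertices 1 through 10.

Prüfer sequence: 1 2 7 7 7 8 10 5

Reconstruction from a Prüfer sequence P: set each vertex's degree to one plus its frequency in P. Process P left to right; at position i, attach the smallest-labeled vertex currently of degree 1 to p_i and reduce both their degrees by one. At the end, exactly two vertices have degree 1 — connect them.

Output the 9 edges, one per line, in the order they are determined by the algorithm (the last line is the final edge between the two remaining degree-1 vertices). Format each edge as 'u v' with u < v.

Answer: 1 3
1 2
2 7
4 7
6 7
7 8
8 10
5 9
5 10

Derivation:
Initial degrees: {1:2, 2:2, 3:1, 4:1, 5:2, 6:1, 7:4, 8:2, 9:1, 10:2}
Step 1: smallest deg-1 vertex = 3, p_1 = 1. Add edge {1,3}. Now deg[3]=0, deg[1]=1.
Step 2: smallest deg-1 vertex = 1, p_2 = 2. Add edge {1,2}. Now deg[1]=0, deg[2]=1.
Step 3: smallest deg-1 vertex = 2, p_3 = 7. Add edge {2,7}. Now deg[2]=0, deg[7]=3.
Step 4: smallest deg-1 vertex = 4, p_4 = 7. Add edge {4,7}. Now deg[4]=0, deg[7]=2.
Step 5: smallest deg-1 vertex = 6, p_5 = 7. Add edge {6,7}. Now deg[6]=0, deg[7]=1.
Step 6: smallest deg-1 vertex = 7, p_6 = 8. Add edge {7,8}. Now deg[7]=0, deg[8]=1.
Step 7: smallest deg-1 vertex = 8, p_7 = 10. Add edge {8,10}. Now deg[8]=0, deg[10]=1.
Step 8: smallest deg-1 vertex = 9, p_8 = 5. Add edge {5,9}. Now deg[9]=0, deg[5]=1.
Final: two remaining deg-1 vertices are 5, 10. Add edge {5,10}.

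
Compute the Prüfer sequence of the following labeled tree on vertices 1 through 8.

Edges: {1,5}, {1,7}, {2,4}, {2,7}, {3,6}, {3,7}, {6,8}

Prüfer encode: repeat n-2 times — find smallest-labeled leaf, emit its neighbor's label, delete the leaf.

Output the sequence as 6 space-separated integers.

Step 1: leaves = {4,5,8}. Remove smallest leaf 4, emit neighbor 2.
Step 2: leaves = {2,5,8}. Remove smallest leaf 2, emit neighbor 7.
Step 3: leaves = {5,8}. Remove smallest leaf 5, emit neighbor 1.
Step 4: leaves = {1,8}. Remove smallest leaf 1, emit neighbor 7.
Step 5: leaves = {7,8}. Remove smallest leaf 7, emit neighbor 3.
Step 6: leaves = {3,8}. Remove smallest leaf 3, emit neighbor 6.
Done: 2 vertices remain (6, 8). Sequence = [2 7 1 7 3 6]

Answer: 2 7 1 7 3 6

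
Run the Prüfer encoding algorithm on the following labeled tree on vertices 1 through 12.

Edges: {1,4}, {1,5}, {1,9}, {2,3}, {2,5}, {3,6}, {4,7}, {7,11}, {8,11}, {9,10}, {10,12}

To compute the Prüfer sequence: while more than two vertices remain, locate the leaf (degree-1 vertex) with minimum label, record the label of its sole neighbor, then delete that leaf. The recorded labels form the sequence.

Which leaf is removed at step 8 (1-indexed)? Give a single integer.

Answer: 4

Derivation:
Step 1: current leaves = {6,8,12}. Remove leaf 6 (neighbor: 3).
Step 2: current leaves = {3,8,12}. Remove leaf 3 (neighbor: 2).
Step 3: current leaves = {2,8,12}. Remove leaf 2 (neighbor: 5).
Step 4: current leaves = {5,8,12}. Remove leaf 5 (neighbor: 1).
Step 5: current leaves = {8,12}. Remove leaf 8 (neighbor: 11).
Step 6: current leaves = {11,12}. Remove leaf 11 (neighbor: 7).
Step 7: current leaves = {7,12}. Remove leaf 7 (neighbor: 4).
Step 8: current leaves = {4,12}. Remove leaf 4 (neighbor: 1).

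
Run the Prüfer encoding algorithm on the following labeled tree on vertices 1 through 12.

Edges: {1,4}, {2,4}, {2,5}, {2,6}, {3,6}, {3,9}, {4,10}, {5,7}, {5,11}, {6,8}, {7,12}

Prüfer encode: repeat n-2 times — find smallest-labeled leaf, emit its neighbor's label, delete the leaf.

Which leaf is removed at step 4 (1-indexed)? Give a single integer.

Answer: 3

Derivation:
Step 1: current leaves = {1,8,9,10,11,12}. Remove leaf 1 (neighbor: 4).
Step 2: current leaves = {8,9,10,11,12}. Remove leaf 8 (neighbor: 6).
Step 3: current leaves = {9,10,11,12}. Remove leaf 9 (neighbor: 3).
Step 4: current leaves = {3,10,11,12}. Remove leaf 3 (neighbor: 6).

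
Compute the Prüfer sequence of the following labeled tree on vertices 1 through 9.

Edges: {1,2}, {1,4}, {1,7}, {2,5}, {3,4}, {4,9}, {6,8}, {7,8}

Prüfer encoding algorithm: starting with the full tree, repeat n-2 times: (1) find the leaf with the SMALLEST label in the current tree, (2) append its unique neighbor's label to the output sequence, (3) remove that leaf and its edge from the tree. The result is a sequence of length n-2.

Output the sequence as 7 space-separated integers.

Answer: 4 2 1 8 7 1 4

Derivation:
Step 1: leaves = {3,5,6,9}. Remove smallest leaf 3, emit neighbor 4.
Step 2: leaves = {5,6,9}. Remove smallest leaf 5, emit neighbor 2.
Step 3: leaves = {2,6,9}. Remove smallest leaf 2, emit neighbor 1.
Step 4: leaves = {6,9}. Remove smallest leaf 6, emit neighbor 8.
Step 5: leaves = {8,9}. Remove smallest leaf 8, emit neighbor 7.
Step 6: leaves = {7,9}. Remove smallest leaf 7, emit neighbor 1.
Step 7: leaves = {1,9}. Remove smallest leaf 1, emit neighbor 4.
Done: 2 vertices remain (4, 9). Sequence = [4 2 1 8 7 1 4]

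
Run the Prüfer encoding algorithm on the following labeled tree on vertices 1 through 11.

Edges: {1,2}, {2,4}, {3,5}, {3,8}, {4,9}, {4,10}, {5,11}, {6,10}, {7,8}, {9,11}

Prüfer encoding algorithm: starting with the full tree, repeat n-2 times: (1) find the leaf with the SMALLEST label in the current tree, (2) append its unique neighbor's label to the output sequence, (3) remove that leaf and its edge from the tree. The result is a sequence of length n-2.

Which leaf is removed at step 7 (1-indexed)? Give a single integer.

Step 1: current leaves = {1,6,7}. Remove leaf 1 (neighbor: 2).
Step 2: current leaves = {2,6,7}. Remove leaf 2 (neighbor: 4).
Step 3: current leaves = {6,7}. Remove leaf 6 (neighbor: 10).
Step 4: current leaves = {7,10}. Remove leaf 7 (neighbor: 8).
Step 5: current leaves = {8,10}. Remove leaf 8 (neighbor: 3).
Step 6: current leaves = {3,10}. Remove leaf 3 (neighbor: 5).
Step 7: current leaves = {5,10}. Remove leaf 5 (neighbor: 11).

Answer: 5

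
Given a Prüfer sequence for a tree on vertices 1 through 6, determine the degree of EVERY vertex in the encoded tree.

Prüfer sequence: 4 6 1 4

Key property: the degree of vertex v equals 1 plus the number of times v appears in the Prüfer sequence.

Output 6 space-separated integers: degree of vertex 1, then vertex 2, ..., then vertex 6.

p_1 = 4: count[4] becomes 1
p_2 = 6: count[6] becomes 1
p_3 = 1: count[1] becomes 1
p_4 = 4: count[4] becomes 2
Degrees (1 + count): deg[1]=1+1=2, deg[2]=1+0=1, deg[3]=1+0=1, deg[4]=1+2=3, deg[5]=1+0=1, deg[6]=1+1=2

Answer: 2 1 1 3 1 2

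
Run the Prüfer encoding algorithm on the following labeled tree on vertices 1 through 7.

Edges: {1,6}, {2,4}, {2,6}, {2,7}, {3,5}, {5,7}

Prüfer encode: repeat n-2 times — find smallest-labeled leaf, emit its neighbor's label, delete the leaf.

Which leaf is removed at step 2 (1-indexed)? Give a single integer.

Answer: 3

Derivation:
Step 1: current leaves = {1,3,4}. Remove leaf 1 (neighbor: 6).
Step 2: current leaves = {3,4,6}. Remove leaf 3 (neighbor: 5).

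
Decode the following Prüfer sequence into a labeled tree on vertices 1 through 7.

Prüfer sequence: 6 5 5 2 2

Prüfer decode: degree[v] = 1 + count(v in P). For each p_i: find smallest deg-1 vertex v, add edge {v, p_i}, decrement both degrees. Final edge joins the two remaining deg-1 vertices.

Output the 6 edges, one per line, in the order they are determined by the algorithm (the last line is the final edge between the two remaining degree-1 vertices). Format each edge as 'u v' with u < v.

Answer: 1 6
3 5
4 5
2 5
2 6
2 7

Derivation:
Initial degrees: {1:1, 2:3, 3:1, 4:1, 5:3, 6:2, 7:1}
Step 1: smallest deg-1 vertex = 1, p_1 = 6. Add edge {1,6}. Now deg[1]=0, deg[6]=1.
Step 2: smallest deg-1 vertex = 3, p_2 = 5. Add edge {3,5}. Now deg[3]=0, deg[5]=2.
Step 3: smallest deg-1 vertex = 4, p_3 = 5. Add edge {4,5}. Now deg[4]=0, deg[5]=1.
Step 4: smallest deg-1 vertex = 5, p_4 = 2. Add edge {2,5}. Now deg[5]=0, deg[2]=2.
Step 5: smallest deg-1 vertex = 6, p_5 = 2. Add edge {2,6}. Now deg[6]=0, deg[2]=1.
Final: two remaining deg-1 vertices are 2, 7. Add edge {2,7}.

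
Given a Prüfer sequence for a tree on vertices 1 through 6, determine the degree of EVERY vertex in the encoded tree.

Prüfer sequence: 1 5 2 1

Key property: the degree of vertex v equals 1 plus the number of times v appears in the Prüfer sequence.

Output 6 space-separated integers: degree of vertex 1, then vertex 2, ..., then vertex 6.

p_1 = 1: count[1] becomes 1
p_2 = 5: count[5] becomes 1
p_3 = 2: count[2] becomes 1
p_4 = 1: count[1] becomes 2
Degrees (1 + count): deg[1]=1+2=3, deg[2]=1+1=2, deg[3]=1+0=1, deg[4]=1+0=1, deg[5]=1+1=2, deg[6]=1+0=1

Answer: 3 2 1 1 2 1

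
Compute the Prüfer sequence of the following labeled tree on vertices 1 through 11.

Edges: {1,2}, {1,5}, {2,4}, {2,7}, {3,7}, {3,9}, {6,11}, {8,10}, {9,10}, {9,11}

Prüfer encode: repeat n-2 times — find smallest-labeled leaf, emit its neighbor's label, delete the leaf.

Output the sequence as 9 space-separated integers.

Step 1: leaves = {4,5,6,8}. Remove smallest leaf 4, emit neighbor 2.
Step 2: leaves = {5,6,8}. Remove smallest leaf 5, emit neighbor 1.
Step 3: leaves = {1,6,8}. Remove smallest leaf 1, emit neighbor 2.
Step 4: leaves = {2,6,8}. Remove smallest leaf 2, emit neighbor 7.
Step 5: leaves = {6,7,8}. Remove smallest leaf 6, emit neighbor 11.
Step 6: leaves = {7,8,11}. Remove smallest leaf 7, emit neighbor 3.
Step 7: leaves = {3,8,11}. Remove smallest leaf 3, emit neighbor 9.
Step 8: leaves = {8,11}. Remove smallest leaf 8, emit neighbor 10.
Step 9: leaves = {10,11}. Remove smallest leaf 10, emit neighbor 9.
Done: 2 vertices remain (9, 11). Sequence = [2 1 2 7 11 3 9 10 9]

Answer: 2 1 2 7 11 3 9 10 9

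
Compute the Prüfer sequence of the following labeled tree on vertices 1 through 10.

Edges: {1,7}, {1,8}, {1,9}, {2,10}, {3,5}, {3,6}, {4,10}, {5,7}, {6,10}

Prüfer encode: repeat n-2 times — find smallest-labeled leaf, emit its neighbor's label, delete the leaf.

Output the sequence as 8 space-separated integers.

Answer: 10 10 1 1 7 5 3 6

Derivation:
Step 1: leaves = {2,4,8,9}. Remove smallest leaf 2, emit neighbor 10.
Step 2: leaves = {4,8,9}. Remove smallest leaf 4, emit neighbor 10.
Step 3: leaves = {8,9,10}. Remove smallest leaf 8, emit neighbor 1.
Step 4: leaves = {9,10}. Remove smallest leaf 9, emit neighbor 1.
Step 5: leaves = {1,10}. Remove smallest leaf 1, emit neighbor 7.
Step 6: leaves = {7,10}. Remove smallest leaf 7, emit neighbor 5.
Step 7: leaves = {5,10}. Remove smallest leaf 5, emit neighbor 3.
Step 8: leaves = {3,10}. Remove smallest leaf 3, emit neighbor 6.
Done: 2 vertices remain (6, 10). Sequence = [10 10 1 1 7 5 3 6]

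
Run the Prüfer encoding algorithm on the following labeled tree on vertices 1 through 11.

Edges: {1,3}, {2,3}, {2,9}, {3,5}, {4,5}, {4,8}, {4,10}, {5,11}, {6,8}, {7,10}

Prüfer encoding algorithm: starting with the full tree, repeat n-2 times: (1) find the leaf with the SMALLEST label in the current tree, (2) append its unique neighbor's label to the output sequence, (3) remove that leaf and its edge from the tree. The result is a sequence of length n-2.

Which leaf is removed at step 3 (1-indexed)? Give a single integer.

Step 1: current leaves = {1,6,7,9,11}. Remove leaf 1 (neighbor: 3).
Step 2: current leaves = {6,7,9,11}. Remove leaf 6 (neighbor: 8).
Step 3: current leaves = {7,8,9,11}. Remove leaf 7 (neighbor: 10).

Answer: 7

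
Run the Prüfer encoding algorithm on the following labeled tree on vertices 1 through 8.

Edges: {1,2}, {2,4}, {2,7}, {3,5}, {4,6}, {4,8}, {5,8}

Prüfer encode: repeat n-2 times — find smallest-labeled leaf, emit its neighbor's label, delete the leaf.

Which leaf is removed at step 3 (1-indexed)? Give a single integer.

Answer: 5

Derivation:
Step 1: current leaves = {1,3,6,7}. Remove leaf 1 (neighbor: 2).
Step 2: current leaves = {3,6,7}. Remove leaf 3 (neighbor: 5).
Step 3: current leaves = {5,6,7}. Remove leaf 5 (neighbor: 8).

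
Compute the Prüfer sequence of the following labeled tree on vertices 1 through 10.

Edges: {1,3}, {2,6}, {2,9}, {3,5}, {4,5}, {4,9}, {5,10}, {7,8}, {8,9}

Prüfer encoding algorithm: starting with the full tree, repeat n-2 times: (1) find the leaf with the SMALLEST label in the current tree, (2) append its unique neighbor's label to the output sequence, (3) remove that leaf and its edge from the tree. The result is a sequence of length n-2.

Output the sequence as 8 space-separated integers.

Step 1: leaves = {1,6,7,10}. Remove smallest leaf 1, emit neighbor 3.
Step 2: leaves = {3,6,7,10}. Remove smallest leaf 3, emit neighbor 5.
Step 3: leaves = {6,7,10}. Remove smallest leaf 6, emit neighbor 2.
Step 4: leaves = {2,7,10}. Remove smallest leaf 2, emit neighbor 9.
Step 5: leaves = {7,10}. Remove smallest leaf 7, emit neighbor 8.
Step 6: leaves = {8,10}. Remove smallest leaf 8, emit neighbor 9.
Step 7: leaves = {9,10}. Remove smallest leaf 9, emit neighbor 4.
Step 8: leaves = {4,10}. Remove smallest leaf 4, emit neighbor 5.
Done: 2 vertices remain (5, 10). Sequence = [3 5 2 9 8 9 4 5]

Answer: 3 5 2 9 8 9 4 5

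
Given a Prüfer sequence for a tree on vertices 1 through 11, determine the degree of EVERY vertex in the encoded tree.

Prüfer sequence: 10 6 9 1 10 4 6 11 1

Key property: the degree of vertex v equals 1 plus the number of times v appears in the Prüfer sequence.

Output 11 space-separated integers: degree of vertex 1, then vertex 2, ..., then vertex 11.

p_1 = 10: count[10] becomes 1
p_2 = 6: count[6] becomes 1
p_3 = 9: count[9] becomes 1
p_4 = 1: count[1] becomes 1
p_5 = 10: count[10] becomes 2
p_6 = 4: count[4] becomes 1
p_7 = 6: count[6] becomes 2
p_8 = 11: count[11] becomes 1
p_9 = 1: count[1] becomes 2
Degrees (1 + count): deg[1]=1+2=3, deg[2]=1+0=1, deg[3]=1+0=1, deg[4]=1+1=2, deg[5]=1+0=1, deg[6]=1+2=3, deg[7]=1+0=1, deg[8]=1+0=1, deg[9]=1+1=2, deg[10]=1+2=3, deg[11]=1+1=2

Answer: 3 1 1 2 1 3 1 1 2 3 2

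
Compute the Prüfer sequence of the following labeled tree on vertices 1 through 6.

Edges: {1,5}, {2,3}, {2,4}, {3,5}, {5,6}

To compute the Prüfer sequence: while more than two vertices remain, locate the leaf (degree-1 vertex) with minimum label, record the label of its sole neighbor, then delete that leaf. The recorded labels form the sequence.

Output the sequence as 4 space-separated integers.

Answer: 5 2 3 5

Derivation:
Step 1: leaves = {1,4,6}. Remove smallest leaf 1, emit neighbor 5.
Step 2: leaves = {4,6}. Remove smallest leaf 4, emit neighbor 2.
Step 3: leaves = {2,6}. Remove smallest leaf 2, emit neighbor 3.
Step 4: leaves = {3,6}. Remove smallest leaf 3, emit neighbor 5.
Done: 2 vertices remain (5, 6). Sequence = [5 2 3 5]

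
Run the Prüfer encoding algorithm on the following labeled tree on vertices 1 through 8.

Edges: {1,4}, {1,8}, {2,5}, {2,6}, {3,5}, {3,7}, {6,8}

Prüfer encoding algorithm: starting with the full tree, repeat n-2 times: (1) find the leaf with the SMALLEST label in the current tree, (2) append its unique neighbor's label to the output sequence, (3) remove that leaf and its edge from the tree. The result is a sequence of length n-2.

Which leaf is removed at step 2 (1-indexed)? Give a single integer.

Answer: 1

Derivation:
Step 1: current leaves = {4,7}. Remove leaf 4 (neighbor: 1).
Step 2: current leaves = {1,7}. Remove leaf 1 (neighbor: 8).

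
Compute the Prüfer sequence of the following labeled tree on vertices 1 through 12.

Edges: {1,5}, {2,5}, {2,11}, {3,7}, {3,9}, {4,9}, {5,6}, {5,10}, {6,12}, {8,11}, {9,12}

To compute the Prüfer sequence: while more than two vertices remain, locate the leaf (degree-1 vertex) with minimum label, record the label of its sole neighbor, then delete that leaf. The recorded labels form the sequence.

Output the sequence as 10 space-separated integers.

Step 1: leaves = {1,4,7,8,10}. Remove smallest leaf 1, emit neighbor 5.
Step 2: leaves = {4,7,8,10}. Remove smallest leaf 4, emit neighbor 9.
Step 3: leaves = {7,8,10}. Remove smallest leaf 7, emit neighbor 3.
Step 4: leaves = {3,8,10}. Remove smallest leaf 3, emit neighbor 9.
Step 5: leaves = {8,9,10}. Remove smallest leaf 8, emit neighbor 11.
Step 6: leaves = {9,10,11}. Remove smallest leaf 9, emit neighbor 12.
Step 7: leaves = {10,11,12}. Remove smallest leaf 10, emit neighbor 5.
Step 8: leaves = {11,12}. Remove smallest leaf 11, emit neighbor 2.
Step 9: leaves = {2,12}. Remove smallest leaf 2, emit neighbor 5.
Step 10: leaves = {5,12}. Remove smallest leaf 5, emit neighbor 6.
Done: 2 vertices remain (6, 12). Sequence = [5 9 3 9 11 12 5 2 5 6]

Answer: 5 9 3 9 11 12 5 2 5 6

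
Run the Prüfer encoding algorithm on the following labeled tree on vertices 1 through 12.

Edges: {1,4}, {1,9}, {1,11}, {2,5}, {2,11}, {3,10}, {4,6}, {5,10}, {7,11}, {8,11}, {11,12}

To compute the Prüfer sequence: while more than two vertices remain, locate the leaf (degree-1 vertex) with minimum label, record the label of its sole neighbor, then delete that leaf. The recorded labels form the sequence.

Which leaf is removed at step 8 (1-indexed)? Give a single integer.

Answer: 10

Derivation:
Step 1: current leaves = {3,6,7,8,9,12}. Remove leaf 3 (neighbor: 10).
Step 2: current leaves = {6,7,8,9,10,12}. Remove leaf 6 (neighbor: 4).
Step 3: current leaves = {4,7,8,9,10,12}. Remove leaf 4 (neighbor: 1).
Step 4: current leaves = {7,8,9,10,12}. Remove leaf 7 (neighbor: 11).
Step 5: current leaves = {8,9,10,12}. Remove leaf 8 (neighbor: 11).
Step 6: current leaves = {9,10,12}. Remove leaf 9 (neighbor: 1).
Step 7: current leaves = {1,10,12}. Remove leaf 1 (neighbor: 11).
Step 8: current leaves = {10,12}. Remove leaf 10 (neighbor: 5).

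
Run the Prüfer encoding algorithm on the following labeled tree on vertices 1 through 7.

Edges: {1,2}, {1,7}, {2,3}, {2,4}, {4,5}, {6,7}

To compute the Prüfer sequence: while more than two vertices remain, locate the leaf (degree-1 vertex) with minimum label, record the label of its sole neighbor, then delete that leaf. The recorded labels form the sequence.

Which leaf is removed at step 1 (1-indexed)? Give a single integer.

Step 1: current leaves = {3,5,6}. Remove leaf 3 (neighbor: 2).

Answer: 3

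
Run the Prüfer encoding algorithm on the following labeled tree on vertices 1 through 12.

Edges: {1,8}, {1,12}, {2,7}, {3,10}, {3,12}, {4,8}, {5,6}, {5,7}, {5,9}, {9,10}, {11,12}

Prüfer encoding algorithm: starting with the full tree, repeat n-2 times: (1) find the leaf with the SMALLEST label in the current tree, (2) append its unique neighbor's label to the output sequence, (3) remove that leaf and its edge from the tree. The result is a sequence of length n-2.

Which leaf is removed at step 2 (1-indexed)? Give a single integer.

Step 1: current leaves = {2,4,6,11}. Remove leaf 2 (neighbor: 7).
Step 2: current leaves = {4,6,7,11}. Remove leaf 4 (neighbor: 8).

Answer: 4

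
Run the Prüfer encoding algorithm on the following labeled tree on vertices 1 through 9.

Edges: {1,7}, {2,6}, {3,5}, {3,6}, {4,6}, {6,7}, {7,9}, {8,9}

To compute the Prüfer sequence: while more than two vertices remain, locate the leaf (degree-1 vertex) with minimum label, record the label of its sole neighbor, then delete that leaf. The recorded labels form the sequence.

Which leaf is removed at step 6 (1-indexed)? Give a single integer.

Answer: 6

Derivation:
Step 1: current leaves = {1,2,4,5,8}. Remove leaf 1 (neighbor: 7).
Step 2: current leaves = {2,4,5,8}. Remove leaf 2 (neighbor: 6).
Step 3: current leaves = {4,5,8}. Remove leaf 4 (neighbor: 6).
Step 4: current leaves = {5,8}. Remove leaf 5 (neighbor: 3).
Step 5: current leaves = {3,8}. Remove leaf 3 (neighbor: 6).
Step 6: current leaves = {6,8}. Remove leaf 6 (neighbor: 7).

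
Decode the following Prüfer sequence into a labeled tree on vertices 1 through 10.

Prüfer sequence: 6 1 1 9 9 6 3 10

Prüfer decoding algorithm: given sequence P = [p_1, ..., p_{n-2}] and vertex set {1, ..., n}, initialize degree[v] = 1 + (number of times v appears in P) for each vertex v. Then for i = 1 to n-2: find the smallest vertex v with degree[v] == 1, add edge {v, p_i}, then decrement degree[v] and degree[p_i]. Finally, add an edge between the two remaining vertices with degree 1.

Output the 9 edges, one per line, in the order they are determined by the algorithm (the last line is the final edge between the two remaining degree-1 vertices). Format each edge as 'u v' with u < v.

Initial degrees: {1:3, 2:1, 3:2, 4:1, 5:1, 6:3, 7:1, 8:1, 9:3, 10:2}
Step 1: smallest deg-1 vertex = 2, p_1 = 6. Add edge {2,6}. Now deg[2]=0, deg[6]=2.
Step 2: smallest deg-1 vertex = 4, p_2 = 1. Add edge {1,4}. Now deg[4]=0, deg[1]=2.
Step 3: smallest deg-1 vertex = 5, p_3 = 1. Add edge {1,5}. Now deg[5]=0, deg[1]=1.
Step 4: smallest deg-1 vertex = 1, p_4 = 9. Add edge {1,9}. Now deg[1]=0, deg[9]=2.
Step 5: smallest deg-1 vertex = 7, p_5 = 9. Add edge {7,9}. Now deg[7]=0, deg[9]=1.
Step 6: smallest deg-1 vertex = 8, p_6 = 6. Add edge {6,8}. Now deg[8]=0, deg[6]=1.
Step 7: smallest deg-1 vertex = 6, p_7 = 3. Add edge {3,6}. Now deg[6]=0, deg[3]=1.
Step 8: smallest deg-1 vertex = 3, p_8 = 10. Add edge {3,10}. Now deg[3]=0, deg[10]=1.
Final: two remaining deg-1 vertices are 9, 10. Add edge {9,10}.

Answer: 2 6
1 4
1 5
1 9
7 9
6 8
3 6
3 10
9 10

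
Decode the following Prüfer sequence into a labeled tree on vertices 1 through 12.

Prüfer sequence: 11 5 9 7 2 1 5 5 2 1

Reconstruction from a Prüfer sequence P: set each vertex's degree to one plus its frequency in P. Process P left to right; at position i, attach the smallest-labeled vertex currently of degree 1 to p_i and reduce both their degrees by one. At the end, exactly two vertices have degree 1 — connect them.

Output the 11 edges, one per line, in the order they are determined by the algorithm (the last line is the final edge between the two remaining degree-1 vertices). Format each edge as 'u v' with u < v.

Answer: 3 11
4 5
6 9
7 8
2 7
1 9
5 10
5 11
2 5
1 2
1 12

Derivation:
Initial degrees: {1:3, 2:3, 3:1, 4:1, 5:4, 6:1, 7:2, 8:1, 9:2, 10:1, 11:2, 12:1}
Step 1: smallest deg-1 vertex = 3, p_1 = 11. Add edge {3,11}. Now deg[3]=0, deg[11]=1.
Step 2: smallest deg-1 vertex = 4, p_2 = 5. Add edge {4,5}. Now deg[4]=0, deg[5]=3.
Step 3: smallest deg-1 vertex = 6, p_3 = 9. Add edge {6,9}. Now deg[6]=0, deg[9]=1.
Step 4: smallest deg-1 vertex = 8, p_4 = 7. Add edge {7,8}. Now deg[8]=0, deg[7]=1.
Step 5: smallest deg-1 vertex = 7, p_5 = 2. Add edge {2,7}. Now deg[7]=0, deg[2]=2.
Step 6: smallest deg-1 vertex = 9, p_6 = 1. Add edge {1,9}. Now deg[9]=0, deg[1]=2.
Step 7: smallest deg-1 vertex = 10, p_7 = 5. Add edge {5,10}. Now deg[10]=0, deg[5]=2.
Step 8: smallest deg-1 vertex = 11, p_8 = 5. Add edge {5,11}. Now deg[11]=0, deg[5]=1.
Step 9: smallest deg-1 vertex = 5, p_9 = 2. Add edge {2,5}. Now deg[5]=0, deg[2]=1.
Step 10: smallest deg-1 vertex = 2, p_10 = 1. Add edge {1,2}. Now deg[2]=0, deg[1]=1.
Final: two remaining deg-1 vertices are 1, 12. Add edge {1,12}.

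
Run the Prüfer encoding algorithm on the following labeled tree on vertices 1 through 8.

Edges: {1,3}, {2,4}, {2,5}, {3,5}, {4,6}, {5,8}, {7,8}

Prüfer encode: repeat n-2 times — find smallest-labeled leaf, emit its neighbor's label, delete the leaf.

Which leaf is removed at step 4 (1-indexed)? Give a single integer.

Step 1: current leaves = {1,6,7}. Remove leaf 1 (neighbor: 3).
Step 2: current leaves = {3,6,7}. Remove leaf 3 (neighbor: 5).
Step 3: current leaves = {6,7}. Remove leaf 6 (neighbor: 4).
Step 4: current leaves = {4,7}. Remove leaf 4 (neighbor: 2).

Answer: 4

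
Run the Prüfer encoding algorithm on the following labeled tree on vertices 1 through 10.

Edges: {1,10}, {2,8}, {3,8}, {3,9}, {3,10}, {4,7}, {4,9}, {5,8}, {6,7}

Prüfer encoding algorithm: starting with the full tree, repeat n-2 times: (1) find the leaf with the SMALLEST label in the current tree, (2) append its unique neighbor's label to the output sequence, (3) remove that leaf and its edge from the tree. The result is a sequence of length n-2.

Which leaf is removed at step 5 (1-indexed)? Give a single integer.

Answer: 7

Derivation:
Step 1: current leaves = {1,2,5,6}. Remove leaf 1 (neighbor: 10).
Step 2: current leaves = {2,5,6,10}. Remove leaf 2 (neighbor: 8).
Step 3: current leaves = {5,6,10}. Remove leaf 5 (neighbor: 8).
Step 4: current leaves = {6,8,10}. Remove leaf 6 (neighbor: 7).
Step 5: current leaves = {7,8,10}. Remove leaf 7 (neighbor: 4).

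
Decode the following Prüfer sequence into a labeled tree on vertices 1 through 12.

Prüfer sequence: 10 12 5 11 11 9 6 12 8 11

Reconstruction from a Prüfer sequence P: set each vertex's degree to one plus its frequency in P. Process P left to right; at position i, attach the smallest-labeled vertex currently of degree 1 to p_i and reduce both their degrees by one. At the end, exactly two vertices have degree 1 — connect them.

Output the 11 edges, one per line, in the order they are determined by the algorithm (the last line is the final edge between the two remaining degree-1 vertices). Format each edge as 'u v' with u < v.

Initial degrees: {1:1, 2:1, 3:1, 4:1, 5:2, 6:2, 7:1, 8:2, 9:2, 10:2, 11:4, 12:3}
Step 1: smallest deg-1 vertex = 1, p_1 = 10. Add edge {1,10}. Now deg[1]=0, deg[10]=1.
Step 2: smallest deg-1 vertex = 2, p_2 = 12. Add edge {2,12}. Now deg[2]=0, deg[12]=2.
Step 3: smallest deg-1 vertex = 3, p_3 = 5. Add edge {3,5}. Now deg[3]=0, deg[5]=1.
Step 4: smallest deg-1 vertex = 4, p_4 = 11. Add edge {4,11}. Now deg[4]=0, deg[11]=3.
Step 5: smallest deg-1 vertex = 5, p_5 = 11. Add edge {5,11}. Now deg[5]=0, deg[11]=2.
Step 6: smallest deg-1 vertex = 7, p_6 = 9. Add edge {7,9}. Now deg[7]=0, deg[9]=1.
Step 7: smallest deg-1 vertex = 9, p_7 = 6. Add edge {6,9}. Now deg[9]=0, deg[6]=1.
Step 8: smallest deg-1 vertex = 6, p_8 = 12. Add edge {6,12}. Now deg[6]=0, deg[12]=1.
Step 9: smallest deg-1 vertex = 10, p_9 = 8. Add edge {8,10}. Now deg[10]=0, deg[8]=1.
Step 10: smallest deg-1 vertex = 8, p_10 = 11. Add edge {8,11}. Now deg[8]=0, deg[11]=1.
Final: two remaining deg-1 vertices are 11, 12. Add edge {11,12}.

Answer: 1 10
2 12
3 5
4 11
5 11
7 9
6 9
6 12
8 10
8 11
11 12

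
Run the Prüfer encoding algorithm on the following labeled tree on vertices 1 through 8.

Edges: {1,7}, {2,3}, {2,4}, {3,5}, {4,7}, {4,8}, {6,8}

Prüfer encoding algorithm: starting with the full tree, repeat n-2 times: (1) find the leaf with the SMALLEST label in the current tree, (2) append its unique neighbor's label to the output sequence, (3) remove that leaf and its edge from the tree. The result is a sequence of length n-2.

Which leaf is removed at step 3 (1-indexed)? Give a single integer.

Step 1: current leaves = {1,5,6}. Remove leaf 1 (neighbor: 7).
Step 2: current leaves = {5,6,7}. Remove leaf 5 (neighbor: 3).
Step 3: current leaves = {3,6,7}. Remove leaf 3 (neighbor: 2).

Answer: 3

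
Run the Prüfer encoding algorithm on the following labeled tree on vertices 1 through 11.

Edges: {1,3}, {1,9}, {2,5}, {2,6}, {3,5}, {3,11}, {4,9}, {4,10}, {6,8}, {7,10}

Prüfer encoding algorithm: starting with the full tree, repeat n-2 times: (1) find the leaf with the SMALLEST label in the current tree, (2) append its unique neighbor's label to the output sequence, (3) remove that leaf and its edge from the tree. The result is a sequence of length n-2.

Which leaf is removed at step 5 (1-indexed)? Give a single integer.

Answer: 5

Derivation:
Step 1: current leaves = {7,8,11}. Remove leaf 7 (neighbor: 10).
Step 2: current leaves = {8,10,11}. Remove leaf 8 (neighbor: 6).
Step 3: current leaves = {6,10,11}. Remove leaf 6 (neighbor: 2).
Step 4: current leaves = {2,10,11}. Remove leaf 2 (neighbor: 5).
Step 5: current leaves = {5,10,11}. Remove leaf 5 (neighbor: 3).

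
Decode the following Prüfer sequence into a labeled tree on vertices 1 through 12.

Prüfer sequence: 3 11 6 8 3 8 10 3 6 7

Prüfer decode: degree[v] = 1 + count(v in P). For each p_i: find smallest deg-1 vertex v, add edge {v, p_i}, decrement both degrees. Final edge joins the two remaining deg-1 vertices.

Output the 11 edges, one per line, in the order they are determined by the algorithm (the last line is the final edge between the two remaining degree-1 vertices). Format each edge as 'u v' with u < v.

Answer: 1 3
2 11
4 6
5 8
3 9
8 11
8 10
3 10
3 6
6 7
7 12

Derivation:
Initial degrees: {1:1, 2:1, 3:4, 4:1, 5:1, 6:3, 7:2, 8:3, 9:1, 10:2, 11:2, 12:1}
Step 1: smallest deg-1 vertex = 1, p_1 = 3. Add edge {1,3}. Now deg[1]=0, deg[3]=3.
Step 2: smallest deg-1 vertex = 2, p_2 = 11. Add edge {2,11}. Now deg[2]=0, deg[11]=1.
Step 3: smallest deg-1 vertex = 4, p_3 = 6. Add edge {4,6}. Now deg[4]=0, deg[6]=2.
Step 4: smallest deg-1 vertex = 5, p_4 = 8. Add edge {5,8}. Now deg[5]=0, deg[8]=2.
Step 5: smallest deg-1 vertex = 9, p_5 = 3. Add edge {3,9}. Now deg[9]=0, deg[3]=2.
Step 6: smallest deg-1 vertex = 11, p_6 = 8. Add edge {8,11}. Now deg[11]=0, deg[8]=1.
Step 7: smallest deg-1 vertex = 8, p_7 = 10. Add edge {8,10}. Now deg[8]=0, deg[10]=1.
Step 8: smallest deg-1 vertex = 10, p_8 = 3. Add edge {3,10}. Now deg[10]=0, deg[3]=1.
Step 9: smallest deg-1 vertex = 3, p_9 = 6. Add edge {3,6}. Now deg[3]=0, deg[6]=1.
Step 10: smallest deg-1 vertex = 6, p_10 = 7. Add edge {6,7}. Now deg[6]=0, deg[7]=1.
Final: two remaining deg-1 vertices are 7, 12. Add edge {7,12}.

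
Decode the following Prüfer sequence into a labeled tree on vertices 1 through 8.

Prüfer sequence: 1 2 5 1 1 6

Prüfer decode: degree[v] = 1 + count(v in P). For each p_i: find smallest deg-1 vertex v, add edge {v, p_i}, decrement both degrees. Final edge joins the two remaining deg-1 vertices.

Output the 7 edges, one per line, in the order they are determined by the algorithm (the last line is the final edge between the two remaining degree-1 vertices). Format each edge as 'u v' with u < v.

Answer: 1 3
2 4
2 5
1 5
1 7
1 6
6 8

Derivation:
Initial degrees: {1:4, 2:2, 3:1, 4:1, 5:2, 6:2, 7:1, 8:1}
Step 1: smallest deg-1 vertex = 3, p_1 = 1. Add edge {1,3}. Now deg[3]=0, deg[1]=3.
Step 2: smallest deg-1 vertex = 4, p_2 = 2. Add edge {2,4}. Now deg[4]=0, deg[2]=1.
Step 3: smallest deg-1 vertex = 2, p_3 = 5. Add edge {2,5}. Now deg[2]=0, deg[5]=1.
Step 4: smallest deg-1 vertex = 5, p_4 = 1. Add edge {1,5}. Now deg[5]=0, deg[1]=2.
Step 5: smallest deg-1 vertex = 7, p_5 = 1. Add edge {1,7}. Now deg[7]=0, deg[1]=1.
Step 6: smallest deg-1 vertex = 1, p_6 = 6. Add edge {1,6}. Now deg[1]=0, deg[6]=1.
Final: two remaining deg-1 vertices are 6, 8. Add edge {6,8}.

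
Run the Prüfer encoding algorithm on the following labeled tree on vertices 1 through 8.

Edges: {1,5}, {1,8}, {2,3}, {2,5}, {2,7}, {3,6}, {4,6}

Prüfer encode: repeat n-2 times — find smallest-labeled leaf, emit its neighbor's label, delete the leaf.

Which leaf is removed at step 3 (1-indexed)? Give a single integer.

Step 1: current leaves = {4,7,8}. Remove leaf 4 (neighbor: 6).
Step 2: current leaves = {6,7,8}. Remove leaf 6 (neighbor: 3).
Step 3: current leaves = {3,7,8}. Remove leaf 3 (neighbor: 2).

Answer: 3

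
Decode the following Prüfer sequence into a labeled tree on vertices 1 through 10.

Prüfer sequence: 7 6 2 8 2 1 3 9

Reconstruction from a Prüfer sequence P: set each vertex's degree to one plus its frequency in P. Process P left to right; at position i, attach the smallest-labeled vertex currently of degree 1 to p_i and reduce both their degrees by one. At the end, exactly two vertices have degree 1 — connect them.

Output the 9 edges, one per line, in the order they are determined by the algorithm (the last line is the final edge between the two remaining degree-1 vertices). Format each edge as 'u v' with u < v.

Answer: 4 7
5 6
2 6
7 8
2 8
1 2
1 3
3 9
9 10

Derivation:
Initial degrees: {1:2, 2:3, 3:2, 4:1, 5:1, 6:2, 7:2, 8:2, 9:2, 10:1}
Step 1: smallest deg-1 vertex = 4, p_1 = 7. Add edge {4,7}. Now deg[4]=0, deg[7]=1.
Step 2: smallest deg-1 vertex = 5, p_2 = 6. Add edge {5,6}. Now deg[5]=0, deg[6]=1.
Step 3: smallest deg-1 vertex = 6, p_3 = 2. Add edge {2,6}. Now deg[6]=0, deg[2]=2.
Step 4: smallest deg-1 vertex = 7, p_4 = 8. Add edge {7,8}. Now deg[7]=0, deg[8]=1.
Step 5: smallest deg-1 vertex = 8, p_5 = 2. Add edge {2,8}. Now deg[8]=0, deg[2]=1.
Step 6: smallest deg-1 vertex = 2, p_6 = 1. Add edge {1,2}. Now deg[2]=0, deg[1]=1.
Step 7: smallest deg-1 vertex = 1, p_7 = 3. Add edge {1,3}. Now deg[1]=0, deg[3]=1.
Step 8: smallest deg-1 vertex = 3, p_8 = 9. Add edge {3,9}. Now deg[3]=0, deg[9]=1.
Final: two remaining deg-1 vertices are 9, 10. Add edge {9,10}.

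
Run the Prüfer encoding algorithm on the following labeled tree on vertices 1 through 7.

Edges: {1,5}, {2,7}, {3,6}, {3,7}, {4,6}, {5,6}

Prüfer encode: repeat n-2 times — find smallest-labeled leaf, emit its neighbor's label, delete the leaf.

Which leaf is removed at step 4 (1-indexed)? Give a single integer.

Step 1: current leaves = {1,2,4}. Remove leaf 1 (neighbor: 5).
Step 2: current leaves = {2,4,5}. Remove leaf 2 (neighbor: 7).
Step 3: current leaves = {4,5,7}. Remove leaf 4 (neighbor: 6).
Step 4: current leaves = {5,7}. Remove leaf 5 (neighbor: 6).

Answer: 5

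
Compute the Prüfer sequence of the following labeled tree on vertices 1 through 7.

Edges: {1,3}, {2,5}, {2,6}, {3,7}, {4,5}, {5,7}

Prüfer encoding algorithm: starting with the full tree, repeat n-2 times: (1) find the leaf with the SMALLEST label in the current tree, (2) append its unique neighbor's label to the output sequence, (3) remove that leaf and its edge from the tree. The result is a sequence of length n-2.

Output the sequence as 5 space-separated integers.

Step 1: leaves = {1,4,6}. Remove smallest leaf 1, emit neighbor 3.
Step 2: leaves = {3,4,6}. Remove smallest leaf 3, emit neighbor 7.
Step 3: leaves = {4,6,7}. Remove smallest leaf 4, emit neighbor 5.
Step 4: leaves = {6,7}. Remove smallest leaf 6, emit neighbor 2.
Step 5: leaves = {2,7}. Remove smallest leaf 2, emit neighbor 5.
Done: 2 vertices remain (5, 7). Sequence = [3 7 5 2 5]

Answer: 3 7 5 2 5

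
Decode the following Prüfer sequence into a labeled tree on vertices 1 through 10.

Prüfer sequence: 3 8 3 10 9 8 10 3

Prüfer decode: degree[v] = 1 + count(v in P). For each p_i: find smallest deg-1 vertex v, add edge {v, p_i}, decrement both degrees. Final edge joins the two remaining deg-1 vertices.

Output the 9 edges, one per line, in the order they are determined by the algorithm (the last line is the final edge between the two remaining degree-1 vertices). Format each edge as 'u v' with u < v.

Answer: 1 3
2 8
3 4
5 10
6 9
7 8
8 10
3 9
3 10

Derivation:
Initial degrees: {1:1, 2:1, 3:4, 4:1, 5:1, 6:1, 7:1, 8:3, 9:2, 10:3}
Step 1: smallest deg-1 vertex = 1, p_1 = 3. Add edge {1,3}. Now deg[1]=0, deg[3]=3.
Step 2: smallest deg-1 vertex = 2, p_2 = 8. Add edge {2,8}. Now deg[2]=0, deg[8]=2.
Step 3: smallest deg-1 vertex = 4, p_3 = 3. Add edge {3,4}. Now deg[4]=0, deg[3]=2.
Step 4: smallest deg-1 vertex = 5, p_4 = 10. Add edge {5,10}. Now deg[5]=0, deg[10]=2.
Step 5: smallest deg-1 vertex = 6, p_5 = 9. Add edge {6,9}. Now deg[6]=0, deg[9]=1.
Step 6: smallest deg-1 vertex = 7, p_6 = 8. Add edge {7,8}. Now deg[7]=0, deg[8]=1.
Step 7: smallest deg-1 vertex = 8, p_7 = 10. Add edge {8,10}. Now deg[8]=0, deg[10]=1.
Step 8: smallest deg-1 vertex = 9, p_8 = 3. Add edge {3,9}. Now deg[9]=0, deg[3]=1.
Final: two remaining deg-1 vertices are 3, 10. Add edge {3,10}.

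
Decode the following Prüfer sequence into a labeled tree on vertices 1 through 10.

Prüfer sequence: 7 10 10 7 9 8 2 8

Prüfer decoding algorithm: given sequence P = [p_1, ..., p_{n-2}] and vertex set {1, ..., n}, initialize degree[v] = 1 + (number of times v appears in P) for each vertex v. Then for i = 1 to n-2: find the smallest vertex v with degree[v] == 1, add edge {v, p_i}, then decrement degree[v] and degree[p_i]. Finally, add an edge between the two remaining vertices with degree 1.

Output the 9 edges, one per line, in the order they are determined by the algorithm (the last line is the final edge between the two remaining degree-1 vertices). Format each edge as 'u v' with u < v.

Initial degrees: {1:1, 2:2, 3:1, 4:1, 5:1, 6:1, 7:3, 8:3, 9:2, 10:3}
Step 1: smallest deg-1 vertex = 1, p_1 = 7. Add edge {1,7}. Now deg[1]=0, deg[7]=2.
Step 2: smallest deg-1 vertex = 3, p_2 = 10. Add edge {3,10}. Now deg[3]=0, deg[10]=2.
Step 3: smallest deg-1 vertex = 4, p_3 = 10. Add edge {4,10}. Now deg[4]=0, deg[10]=1.
Step 4: smallest deg-1 vertex = 5, p_4 = 7. Add edge {5,7}. Now deg[5]=0, deg[7]=1.
Step 5: smallest deg-1 vertex = 6, p_5 = 9. Add edge {6,9}. Now deg[6]=0, deg[9]=1.
Step 6: smallest deg-1 vertex = 7, p_6 = 8. Add edge {7,8}. Now deg[7]=0, deg[8]=2.
Step 7: smallest deg-1 vertex = 9, p_7 = 2. Add edge {2,9}. Now deg[9]=0, deg[2]=1.
Step 8: smallest deg-1 vertex = 2, p_8 = 8. Add edge {2,8}. Now deg[2]=0, deg[8]=1.
Final: two remaining deg-1 vertices are 8, 10. Add edge {8,10}.

Answer: 1 7
3 10
4 10
5 7
6 9
7 8
2 9
2 8
8 10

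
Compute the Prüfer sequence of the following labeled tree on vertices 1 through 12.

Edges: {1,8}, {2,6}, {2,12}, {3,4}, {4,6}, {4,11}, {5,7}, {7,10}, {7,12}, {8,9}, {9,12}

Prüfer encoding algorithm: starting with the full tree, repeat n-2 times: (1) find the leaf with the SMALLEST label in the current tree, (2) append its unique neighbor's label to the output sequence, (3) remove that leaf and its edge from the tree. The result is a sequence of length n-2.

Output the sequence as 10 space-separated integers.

Step 1: leaves = {1,3,5,10,11}. Remove smallest leaf 1, emit neighbor 8.
Step 2: leaves = {3,5,8,10,11}. Remove smallest leaf 3, emit neighbor 4.
Step 3: leaves = {5,8,10,11}. Remove smallest leaf 5, emit neighbor 7.
Step 4: leaves = {8,10,11}. Remove smallest leaf 8, emit neighbor 9.
Step 5: leaves = {9,10,11}. Remove smallest leaf 9, emit neighbor 12.
Step 6: leaves = {10,11}. Remove smallest leaf 10, emit neighbor 7.
Step 7: leaves = {7,11}. Remove smallest leaf 7, emit neighbor 12.
Step 8: leaves = {11,12}. Remove smallest leaf 11, emit neighbor 4.
Step 9: leaves = {4,12}. Remove smallest leaf 4, emit neighbor 6.
Step 10: leaves = {6,12}. Remove smallest leaf 6, emit neighbor 2.
Done: 2 vertices remain (2, 12). Sequence = [8 4 7 9 12 7 12 4 6 2]

Answer: 8 4 7 9 12 7 12 4 6 2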